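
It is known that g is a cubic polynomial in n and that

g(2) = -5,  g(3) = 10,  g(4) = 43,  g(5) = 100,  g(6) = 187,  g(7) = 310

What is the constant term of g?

Write g(n) = an³ + bn² + cn + d; the 6 given values yield a linear system in the 4 coefficients.
Solving, g(n) = n³ - 4n - 5.
The constant term is g(0) = -5.

-5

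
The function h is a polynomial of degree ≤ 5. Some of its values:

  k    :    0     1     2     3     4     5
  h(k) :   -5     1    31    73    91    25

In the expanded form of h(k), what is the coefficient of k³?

4

First differences: 6, 30, 42, 18, -66. Second differences: 24, 12, -24, -84. Third differences: -12, -36, -60. Fourth differences: -24, -24.
Level-4 differences are constant, so h has degree 4.
Fitting a degree-4 polynomial gives h(k) = -k^4 + 4k³ + 7k² - 4k - 5.
The coefficient of k³ is 4.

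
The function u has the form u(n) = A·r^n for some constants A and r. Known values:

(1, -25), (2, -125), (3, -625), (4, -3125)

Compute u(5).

-15625

Consecutive ratio: -125/(-25) = 5, and -625/(-125) = 5, so r = 5.
Then A·5^1 = -25 gives A = -5, and u(n) = -5·5^n.
u(5) = -5·5^5 = -15625.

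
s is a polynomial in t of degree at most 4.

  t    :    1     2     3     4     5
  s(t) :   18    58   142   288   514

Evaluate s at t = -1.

-2

Write s(t) = at^4 + bt³ + ct² + dt + e; the 5 given values yield a linear system in the 5 coefficients.
Solving, the leading coefficient vanishes, and s(t) = 3t³ + 4t² + 7t + 4.
Then s(-1) = -2.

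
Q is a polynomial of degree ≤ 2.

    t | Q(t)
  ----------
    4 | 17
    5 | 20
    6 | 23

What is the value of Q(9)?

32

First differences: 3, 3.
Level-1 differences are constant, so Q has degree 1.
Fitting a degree-1 polynomial gives Q(t) = 3t + 5.
Then Q(9) = 32.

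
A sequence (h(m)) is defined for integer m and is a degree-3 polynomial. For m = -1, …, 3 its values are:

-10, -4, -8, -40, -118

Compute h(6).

First differences: 6, -4, -32, -78. Second differences: -10, -28, -46. Third differences: -18, -18.
Level-3 differences are constant, so h has degree 3.
Fitting a degree-3 polynomial gives h(m) = -3m³ - 5m² + 4m - 4.
Then h(6) = -808.

-808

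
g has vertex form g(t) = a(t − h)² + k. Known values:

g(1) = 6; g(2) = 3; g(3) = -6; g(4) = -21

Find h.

1

First differences -3, -9, -15; second difference -6 = 2a, so a = -3.
Expanding, the t-coefficient is −2ah = 6h; matching it to the data gives h = 1, and then k = 6.
So g(t) = -3(t − 1)² + 6.
Hence h = 1.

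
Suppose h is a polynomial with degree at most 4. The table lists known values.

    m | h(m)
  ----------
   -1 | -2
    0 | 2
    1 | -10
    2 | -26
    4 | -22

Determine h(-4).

Write h(m) = am^4 + bm³ + cm² + dm + e; the 5 given values yield a linear system in the 5 coefficients.
Solving, the leading coefficient vanishes, and h(m) = 2m³ - 8m² - 6m + 2.
Then h(-4) = -230.

-230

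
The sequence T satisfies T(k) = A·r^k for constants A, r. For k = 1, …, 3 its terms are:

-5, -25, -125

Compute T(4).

-625

Consecutive ratio: -25/(-5) = 5, and -125/(-25) = 5, so r = 5.
Then A·5^1 = -5 gives A = -1, and T(k) = -1·5^k.
T(4) = -1·5^4 = -625.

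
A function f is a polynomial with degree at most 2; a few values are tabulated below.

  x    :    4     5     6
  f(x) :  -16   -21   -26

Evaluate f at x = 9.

-41

First differences: -5, -5.
Level-1 differences are constant, so f has degree 1.
Fitting a degree-1 polynomial gives f(x) = -5x + 4.
Then f(9) = -41.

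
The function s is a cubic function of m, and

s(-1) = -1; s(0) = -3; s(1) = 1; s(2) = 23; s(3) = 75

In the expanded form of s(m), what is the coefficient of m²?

First differences: -2, 4, 22, 52. Second differences: 6, 18, 30. Third differences: 12, 12.
Level-3 differences are constant, so s has degree 3.
Fitting a degree-3 polynomial gives s(m) = 2m³ + 3m² - m - 3.
The coefficient of m² is 3.

3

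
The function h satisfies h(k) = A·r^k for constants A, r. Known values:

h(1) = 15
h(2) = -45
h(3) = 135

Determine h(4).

-405

Consecutive ratio: -45/15 = -3, and 135/(-45) = -3, so r = -3.
Then A·(-3)^1 = 15 gives A = -5, and h(k) = -5·(-3)^k.
h(4) = -5·(-3)^4 = -405.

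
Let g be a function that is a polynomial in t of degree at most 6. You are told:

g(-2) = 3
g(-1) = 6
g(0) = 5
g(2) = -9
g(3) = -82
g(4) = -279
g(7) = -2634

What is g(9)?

-7114

Write g(t) = at^6 + bt^5 + ct^4 + dt³ + et² + pt + q; the 7 given values yield a linear system in the 7 coefficients.
Solving, the top 2 coefficients vanish, and g(t) = -t^4 - t³ + 2t² + t + 5.
Then g(9) = -7114.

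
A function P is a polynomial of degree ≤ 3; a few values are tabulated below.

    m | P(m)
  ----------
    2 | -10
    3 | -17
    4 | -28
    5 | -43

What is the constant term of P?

-8

Write P(m) = am³ + bm² + cm + d; the 4 given values yield a linear system in the 4 coefficients.
Solving, the leading coefficient vanishes, and P(m) = -2m² + 3m - 8.
The constant term is P(0) = -8.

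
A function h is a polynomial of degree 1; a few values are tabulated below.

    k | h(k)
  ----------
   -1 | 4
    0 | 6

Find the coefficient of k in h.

Write h(k) = ak + b; the 2 given values yield a linear system in the 2 coefficients.
Solving, h(k) = 2k + 6.
The coefficient of k is 2.

2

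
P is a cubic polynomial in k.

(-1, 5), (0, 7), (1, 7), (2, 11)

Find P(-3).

-29

Write P(k) = ak³ + bk² + ck + d; the 4 given values yield a linear system in the 4 coefficients.
Solving, P(k) = k³ - k² + 7.
Then P(-3) = -29.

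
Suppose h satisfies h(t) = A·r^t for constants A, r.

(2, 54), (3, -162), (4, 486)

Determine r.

Consecutive ratio: -162/54 = -3, and 486/(-162) = -3, so r = -3.
Then A·(-3)^2 = 54 gives A = 6, and h(t) = 6·(-3)^t.

-3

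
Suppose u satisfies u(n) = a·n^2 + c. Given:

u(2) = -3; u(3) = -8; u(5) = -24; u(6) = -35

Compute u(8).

From u(2) = -3 and u(3) = -8: 4a + c = -3 and 9a + c = -8.
Subtracting: 5a = -5, so a = -1; then c = -3 − (-1)·4 = 1.
So u(n) = -1n² + 1, and u(8) = -63.

-63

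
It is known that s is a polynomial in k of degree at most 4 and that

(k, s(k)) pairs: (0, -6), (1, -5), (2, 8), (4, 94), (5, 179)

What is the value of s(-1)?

-1

Write s(k) = ak^4 + bk³ + ck² + dk + e; the 5 given values yield a linear system in the 5 coefficients.
Solving, the leading coefficient vanishes, and s(k) = k³ + 3k² - 3k - 6.
Then s(-1) = -1.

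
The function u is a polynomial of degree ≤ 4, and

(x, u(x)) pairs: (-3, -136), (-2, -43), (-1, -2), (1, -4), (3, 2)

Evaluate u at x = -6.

Write u(x) = ax^4 + bx³ + cx² + dx + e; the 5 given values yield a linear system in the 5 coefficients.
Solving, the leading coefficient vanishes, and u(x) = 3x³ - 8x² - 4x + 5.
Then u(-6) = -907.

-907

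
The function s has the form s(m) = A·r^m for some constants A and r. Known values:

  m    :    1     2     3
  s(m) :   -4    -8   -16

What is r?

2

Consecutive ratio: -8/(-4) = 2, and -16/(-8) = 2, so r = 2.
Then A·2^1 = -4 gives A = -2, and s(m) = -2·2^m.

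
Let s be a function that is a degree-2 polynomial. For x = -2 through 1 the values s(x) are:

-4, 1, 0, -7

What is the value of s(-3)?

-15

Write s(x) = ax² + bx + c; the 4 given values yield a linear system in the 3 coefficients.
Solving, s(x) = -3x² - 4x.
Then s(-3) = -15.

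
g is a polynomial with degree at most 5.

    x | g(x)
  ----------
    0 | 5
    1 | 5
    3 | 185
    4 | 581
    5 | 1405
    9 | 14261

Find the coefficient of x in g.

0

Write g(x) = ax^5 + bx^4 + cx³ + dx² + ex + p; the 6 given values yield a linear system in the 6 coefficients.
Solving, the leading coefficient vanishes, and g(x) = 2x^4 + 2x³ - 4x² + 5.
The coefficient of x is 0.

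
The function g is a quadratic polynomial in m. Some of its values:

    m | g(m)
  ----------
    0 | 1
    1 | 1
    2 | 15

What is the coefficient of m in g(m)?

Write g(m) = am² + bm + c; the 3 given values yield a linear system in the 3 coefficients.
Solving, g(m) = 7m² - 7m + 1.
The coefficient of m is -7.

-7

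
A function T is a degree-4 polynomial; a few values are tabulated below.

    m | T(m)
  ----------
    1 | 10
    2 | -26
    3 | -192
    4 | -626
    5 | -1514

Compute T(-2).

Write T(m) = am^4 + bm³ + cm² + dm + e; the 5 given values yield a linear system in the 5 coefficients.
Solving, T(m) = -2m^4 - 3m³ + 3m² + 6m + 6.
Then T(-2) = -2.

-2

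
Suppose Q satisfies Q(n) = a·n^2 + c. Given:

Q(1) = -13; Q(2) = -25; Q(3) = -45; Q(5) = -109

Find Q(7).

From Q(1) = -13 and Q(2) = -25: 1a + c = -13 and 4a + c = -25.
Subtracting: 3a = -12, so a = -4; then c = -13 − (-4)·1 = -9.
So Q(n) = -4n² − 9, and Q(7) = -205.

-205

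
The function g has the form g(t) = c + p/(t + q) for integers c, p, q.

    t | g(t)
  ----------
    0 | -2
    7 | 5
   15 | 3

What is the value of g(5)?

8

(g(t) − c)(t + q) = p for each data point; the three points give a linear system in c and q, then p follows.
Solving: c = 2, q = -3, p = 12, so g(t) = 2 + 12/(t − 3).
Then g(5) = 2 + 12/2 = 8.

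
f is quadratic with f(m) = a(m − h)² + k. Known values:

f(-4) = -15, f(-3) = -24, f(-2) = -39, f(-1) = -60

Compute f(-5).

-12

First differences -9, -15, -21; second difference -6 = 2a, so a = -3.
Expanding, the m-coefficient is −2ah = 6h; matching it to the data gives h = -5, and then k = -12.
So f(m) = -3(m + 5)² − 12.
f(-5) = -3·0² − 12 = -12.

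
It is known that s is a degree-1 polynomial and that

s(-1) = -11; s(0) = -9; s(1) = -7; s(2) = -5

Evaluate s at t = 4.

-1

First differences: 2, 2, 2.
Level-1 differences are constant, so s has degree 1.
Fitting a degree-1 polynomial gives s(t) = 2t - 9.
Then s(4) = -1.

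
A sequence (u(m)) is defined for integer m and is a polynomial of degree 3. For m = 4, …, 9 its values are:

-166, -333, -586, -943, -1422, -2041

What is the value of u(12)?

First differences: -167, -253, -357, -479, -619. Second differences: -86, -104, -122, -140. Third differences: -18, -18, -18.
Level-3 differences are constant, so u has degree 3.
Fitting a degree-3 polynomial gives u(m) = -3m³ + 2m² - 2m + 2.
Then u(12) = -4918.

-4918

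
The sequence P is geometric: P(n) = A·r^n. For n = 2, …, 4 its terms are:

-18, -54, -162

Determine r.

Consecutive ratio: -54/(-18) = 3, and -162/(-54) = 3, so r = 3.
Then A·3^2 = -18 gives A = -2, and P(n) = -2·3^n.

3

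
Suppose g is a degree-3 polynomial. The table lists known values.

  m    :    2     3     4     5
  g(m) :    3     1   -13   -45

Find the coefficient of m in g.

Write g(m) = am³ + bm² + cm + d; the 4 given values yield a linear system in the 4 coefficients.
Solving, g(m) = -m³ + 3m² + 2m - 5.
The coefficient of m is 2.

2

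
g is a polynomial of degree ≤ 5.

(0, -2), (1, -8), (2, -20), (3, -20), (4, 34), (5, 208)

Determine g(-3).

160

Write g(x) = ax^5 + bx^4 + cx³ + dx² + ex + p; the 6 given values yield a linear system in the 6 coefficients.
Solving, the leading coefficient vanishes, and g(x) = x^4 - 3x³ - x² - 3x - 2.
Then g(-3) = 160.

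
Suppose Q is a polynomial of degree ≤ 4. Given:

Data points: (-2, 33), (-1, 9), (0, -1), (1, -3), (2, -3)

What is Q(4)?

-21

First differences: -24, -10, -2, 0. Second differences: 14, 8, 2. Third differences: -6, -6.
Level-3 differences are constant, so Q has degree 3.
Fitting a degree-3 polynomial gives Q(n) = -n³ + 4n² - 5n - 1.
Then Q(4) = -21.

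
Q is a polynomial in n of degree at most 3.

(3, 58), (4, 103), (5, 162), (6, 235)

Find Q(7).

First differences: 45, 59, 73. Second differences: 14, 14.
Level-2 differences are constant, so Q has degree 2.
Extending the table by one column gives the next first difference 87, so Q(7) = 235 + 87 = 322.

322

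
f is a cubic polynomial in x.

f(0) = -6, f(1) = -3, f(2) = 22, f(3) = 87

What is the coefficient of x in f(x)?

Write f(x) = ax³ + bx² + cx + d; the 4 given values yield a linear system in the 4 coefficients.
Solving, f(x) = 3x³ + 2x² - 2x - 6.
The coefficient of x is -2.

-2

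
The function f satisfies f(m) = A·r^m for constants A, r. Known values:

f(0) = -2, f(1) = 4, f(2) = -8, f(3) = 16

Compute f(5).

64

Consecutive ratio: 4/(-2) = -2, and -8/4 = -2, so r = -2.
Then A·(-2)^0 = -2 gives A = -2, and f(m) = -2·(-2)^m.
f(5) = -2·(-2)^5 = 64.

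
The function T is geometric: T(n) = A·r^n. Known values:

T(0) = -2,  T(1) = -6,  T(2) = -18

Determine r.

3

Consecutive ratio: -6/(-2) = 3, and -18/(-6) = 3, so r = 3.
Then A·3^0 = -2 gives A = -2, and T(n) = -2·3^n.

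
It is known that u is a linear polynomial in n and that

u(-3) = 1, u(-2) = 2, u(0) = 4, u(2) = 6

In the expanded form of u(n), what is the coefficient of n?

Write u(n) = an + b; the 4 given values yield a linear system in the 2 coefficients.
Solving, u(n) = n + 4.
The coefficient of n is 1.

1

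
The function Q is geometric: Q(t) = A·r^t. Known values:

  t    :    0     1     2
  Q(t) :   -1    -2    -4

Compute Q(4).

-16

Consecutive ratio: -2/(-1) = 2, and -4/(-2) = 2, so r = 2.
Then A·2^0 = -1 gives A = -1, and Q(t) = -1·2^t.
Q(4) = -1·2^4 = -16.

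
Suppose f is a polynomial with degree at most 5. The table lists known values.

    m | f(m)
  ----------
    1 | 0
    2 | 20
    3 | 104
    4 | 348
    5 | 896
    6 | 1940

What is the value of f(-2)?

84

First differences: 20, 84, 244, 548, 1044. Second differences: 64, 160, 304, 496. Third differences: 96, 144, 192. Fourth differences: 48, 48.
Level-4 differences are constant, so f has degree 4.
Fitting a degree-4 polynomial gives f(m) = 2m^4 - 4m³ + 6m² - 4.
Then f(-2) = 84.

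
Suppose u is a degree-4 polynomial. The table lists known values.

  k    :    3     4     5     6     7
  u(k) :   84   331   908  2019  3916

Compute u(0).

Write u(k) = ak^4 + bk³ + ck² + dk + e; the 5 given values yield a linear system in the 5 coefficients.
Solving, u(k) = 2k^4 - 2k³ - 5k² + 6k + 3.
Then u(0) = 3.

3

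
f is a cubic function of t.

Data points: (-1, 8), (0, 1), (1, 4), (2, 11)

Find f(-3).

Write f(t) = at³ + bt² + ct + d; the 4 given values yield a linear system in the 4 coefficients.
Solving, f(t) = -t³ + 5t² - t + 1.
Then f(-3) = 76.

76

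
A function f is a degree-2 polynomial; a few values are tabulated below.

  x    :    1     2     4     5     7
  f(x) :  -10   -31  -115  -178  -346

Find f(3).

-66

Write f(x) = ax² + bx + c; the 5 given values yield a linear system in the 3 coefficients.
Solving, f(x) = -7x² - 3.
Then f(3) = -66.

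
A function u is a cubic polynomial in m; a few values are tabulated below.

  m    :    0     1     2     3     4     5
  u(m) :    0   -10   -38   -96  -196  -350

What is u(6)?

-570

Write u(m) = am³ + bm² + cm + d; the 6 given values yield a linear system in the 4 coefficients.
Solving, u(m) = -2m³ - 3m² - 5m.
Then u(6) = -570.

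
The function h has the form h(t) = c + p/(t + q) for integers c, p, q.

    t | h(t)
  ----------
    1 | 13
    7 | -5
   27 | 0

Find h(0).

9

(h(t) − c)(t + q) = p for each data point; the three points give a linear system in c and q, then p follows.
Solving: c = 1, q = -3, p = -24, so h(t) = 1 − 24/(t − 3).
Then h(0) = 1 − 24/(-3) = 9.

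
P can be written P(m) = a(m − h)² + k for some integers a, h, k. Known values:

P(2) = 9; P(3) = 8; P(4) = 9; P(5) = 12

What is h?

First differences -1, 1, 3; second difference 2 = 2a, so a = 1.
Expanding, the m-coefficient is −2ah = -2h; matching it to the data gives h = 3, and then k = 8.
So P(m) = 1(m − 3)² + 8.
Hence h = 3.

3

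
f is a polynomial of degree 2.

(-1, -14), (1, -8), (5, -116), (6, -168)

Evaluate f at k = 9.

Write f(k) = ak² + bk + c; the 4 given values yield a linear system in the 3 coefficients.
Solving, f(k) = -5k² + 3k - 6.
Then f(9) = -384.

-384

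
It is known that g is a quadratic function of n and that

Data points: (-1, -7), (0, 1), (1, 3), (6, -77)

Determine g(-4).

Write g(n) = an² + bn + c; the 4 given values yield a linear system in the 3 coefficients.
Solving, g(n) = -3n² + 5n + 1.
Then g(-4) = -67.

-67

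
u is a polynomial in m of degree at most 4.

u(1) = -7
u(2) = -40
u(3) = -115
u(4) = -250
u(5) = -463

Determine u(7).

-1195

First differences: -33, -75, -135, -213. Second differences: -42, -60, -78. Third differences: -18, -18.
Level-3 differences are constant, so u has degree 3.
Fitting a degree-3 polynomial gives u(m) = -3m³ - 3m² - 3m + 2.
Then u(7) = -1195.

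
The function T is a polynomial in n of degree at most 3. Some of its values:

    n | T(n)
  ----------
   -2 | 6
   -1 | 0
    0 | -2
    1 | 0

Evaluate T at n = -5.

48

Write T(n) = an³ + bn² + cn + d; the 4 given values yield a linear system in the 4 coefficients.
Solving, the leading coefficient vanishes, and T(n) = 2n² - 2.
Then T(-5) = 48.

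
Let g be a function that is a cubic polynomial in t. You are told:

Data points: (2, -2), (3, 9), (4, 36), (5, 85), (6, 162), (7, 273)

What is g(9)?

621

First differences: 11, 27, 49, 77, 111. Second differences: 16, 22, 28, 34. Third differences: 6, 6, 6.
Level-3 differences are constant, so g has degree 3.
Fitting a degree-3 polynomial gives g(t) = t³ - t² - 3t.
Then g(9) = 621.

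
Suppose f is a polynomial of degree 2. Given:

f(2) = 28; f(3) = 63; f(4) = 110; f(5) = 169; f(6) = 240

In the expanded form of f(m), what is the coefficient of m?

5

First differences: 35, 47, 59, 71. Second differences: 12, 12, 12.
Level-2 differences are constant, so f has degree 2.
Fitting a degree-2 polynomial gives f(m) = 6m² + 5m - 6.
The coefficient of m is 5.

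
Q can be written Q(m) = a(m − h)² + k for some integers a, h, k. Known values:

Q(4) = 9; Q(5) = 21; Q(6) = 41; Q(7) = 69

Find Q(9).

149

First differences 12, 20, 28; second difference 8 = 2a, so a = 4.
Expanding, the m-coefficient is −2ah = -8h; matching it to the data gives h = 3, and then k = 5.
So Q(m) = 4(m − 3)² + 5.
Q(9) = 4·6² + 5 = 149.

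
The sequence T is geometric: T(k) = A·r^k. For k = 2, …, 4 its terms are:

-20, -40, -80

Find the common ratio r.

2

Consecutive ratio: -40/(-20) = 2, and -80/(-40) = 2, so r = 2.
Then A·2^2 = -20 gives A = -5, and T(k) = -5·2^k.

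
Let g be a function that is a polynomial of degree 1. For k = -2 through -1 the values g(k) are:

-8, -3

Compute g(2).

12

Write g(k) = ak + b; the 2 given values yield a linear system in the 2 coefficients.
Solving, g(k) = 5k + 2.
Then g(2) = 12.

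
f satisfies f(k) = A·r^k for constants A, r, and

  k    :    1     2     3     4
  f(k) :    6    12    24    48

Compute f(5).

96

Consecutive ratio: 12/6 = 2, and 24/12 = 2, so r = 2.
Then A·2^1 = 6 gives A = 3, and f(k) = 3·2^k.
f(5) = 3·2^5 = 96.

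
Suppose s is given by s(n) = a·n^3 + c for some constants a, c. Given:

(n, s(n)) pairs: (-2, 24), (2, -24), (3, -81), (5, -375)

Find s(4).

From s(-2) = 24 and s(2) = -24: -8a + c = 24 and 8a + c = -24.
Subtracting: 16a = -48, so a = -3; then c = 24 − (-3)·(-8) = 0.
So s(n) = -3n³ + 0, and s(4) = -192.

-192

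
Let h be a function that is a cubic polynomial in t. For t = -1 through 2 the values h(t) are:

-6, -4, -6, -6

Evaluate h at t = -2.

Write h(t) = at³ + bt² + ct + d; the 4 given values yield a linear system in the 4 coefficients.
Solving, h(t) = t³ - 2t² - t - 4.
Then h(-2) = -18.

-18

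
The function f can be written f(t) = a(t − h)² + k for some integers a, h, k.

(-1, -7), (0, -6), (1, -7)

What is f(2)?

First differences 1, -1; second difference -2 = 2a, so a = -1.
Expanding, the t-coefficient is −2ah = 2h; matching it to the data gives h = 0, and then k = -6.
So f(t) = -1(t + 0)² − 6.
f(2) = -1·2² − 6 = -10.

-10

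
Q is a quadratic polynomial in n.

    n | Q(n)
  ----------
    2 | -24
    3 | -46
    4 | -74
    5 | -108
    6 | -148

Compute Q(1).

First differences: -22, -28, -34, -40. Second differences: -6, -6, -6.
Level-2 differences are constant, so Q has degree 2.
Fitting a degree-2 polynomial gives Q(n) = -3n² - 7n + 2.
Then Q(1) = -8.

-8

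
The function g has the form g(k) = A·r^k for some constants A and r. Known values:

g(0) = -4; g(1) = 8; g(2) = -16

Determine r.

-2

Consecutive ratio: 8/(-4) = -2, and -16/8 = -2, so r = -2.
Then A·(-2)^0 = -4 gives A = -4, and g(k) = -4·(-2)^k.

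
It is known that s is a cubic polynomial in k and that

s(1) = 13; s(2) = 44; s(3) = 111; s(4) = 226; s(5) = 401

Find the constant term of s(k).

Write s(k) = ak³ + bk² + ck + d; the 5 given values yield a linear system in the 4 coefficients.
Solving, s(k) = 2k³ + 6k² - k + 6.
The constant term is s(0) = 6.

6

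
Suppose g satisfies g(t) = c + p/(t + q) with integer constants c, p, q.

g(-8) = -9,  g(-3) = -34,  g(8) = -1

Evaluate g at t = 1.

(g(t) − c)(t + q) = p for each data point; the three points give a linear system in c and q, then p follows.
Solving: c = -4, q = 2, p = 30, so g(t) = -4 + 30/(t + 2).
Then g(1) = -4 + 30/3 = 6.

6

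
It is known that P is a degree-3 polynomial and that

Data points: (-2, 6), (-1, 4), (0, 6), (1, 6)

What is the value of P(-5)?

96

Write P(k) = ak³ + bk² + ck + d; the 4 given values yield a linear system in the 4 coefficients.
Solving, P(k) = -k³ - k² + 2k + 6.
Then P(-5) = 96.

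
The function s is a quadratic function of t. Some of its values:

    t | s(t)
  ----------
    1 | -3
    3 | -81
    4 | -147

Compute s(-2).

-21

Write s(t) = at² + bt + c; the 3 given values yield a linear system in the 3 coefficients.
Solving, s(t) = -9t² - 3t + 9.
Then s(-2) = -21.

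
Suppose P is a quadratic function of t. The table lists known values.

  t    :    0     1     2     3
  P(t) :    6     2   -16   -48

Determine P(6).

First differences: -4, -18, -32. Second differences: -14, -14.
Level-2 differences are constant, so P has degree 2.
Fitting a degree-2 polynomial gives P(t) = -7t² + 3t + 6.
Then P(6) = -228.

-228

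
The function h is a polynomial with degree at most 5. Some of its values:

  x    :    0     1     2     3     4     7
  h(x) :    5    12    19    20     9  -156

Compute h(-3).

Write h(x) = ax^5 + bx^4 + cx³ + dx² + ex + p; the 6 given values yield a linear system in the 6 coefficients.
Solving, the top 2 coefficients vanish, and h(x) = -x³ + 3x² + 5x + 5.
Then h(-3) = 44.

44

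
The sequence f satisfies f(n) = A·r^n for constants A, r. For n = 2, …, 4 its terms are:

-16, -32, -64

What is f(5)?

Consecutive ratio: -32/(-16) = 2, and -64/(-32) = 2, so r = 2.
Then A·2^2 = -16 gives A = -4, and f(n) = -4·2^n.
f(5) = -4·2^5 = -128.

-128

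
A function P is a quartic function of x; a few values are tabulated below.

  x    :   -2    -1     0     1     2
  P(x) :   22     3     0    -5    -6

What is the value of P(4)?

Write P(x) = ax^4 + bx³ + cx² + dx + e; the 5 given values yield a linear system in the 5 coefficients.
Solving, P(x) = x^4 - x³ - 2x² - 3x.
Then P(4) = 148.

148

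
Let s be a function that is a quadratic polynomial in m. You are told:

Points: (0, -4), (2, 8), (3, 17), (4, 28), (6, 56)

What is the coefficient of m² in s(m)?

1

Write s(m) = am² + bm + c; the 5 given values yield a linear system in the 3 coefficients.
Solving, s(m) = m² + 4m - 4.
The coefficient of m² is 1.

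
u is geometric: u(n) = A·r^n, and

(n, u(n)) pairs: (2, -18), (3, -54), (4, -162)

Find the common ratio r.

Consecutive ratio: -54/(-18) = 3, and -162/(-54) = 3, so r = 3.
Then A·3^2 = -18 gives A = -2, and u(n) = -2·3^n.

3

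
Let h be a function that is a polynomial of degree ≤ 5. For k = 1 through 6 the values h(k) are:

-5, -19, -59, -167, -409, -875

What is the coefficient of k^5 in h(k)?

First differences: -14, -40, -108, -242, -466. Second differences: -26, -68, -134, -224. Third differences: -42, -66, -90. Fourth differences: -24, -24.
Level-4 differences are constant, so h has degree 4.
Fitting a degree-4 polynomial gives h(k) = -k^4 + 3k³ - 6k² - 2k + 1.
The coefficient of k^5 is 0.

0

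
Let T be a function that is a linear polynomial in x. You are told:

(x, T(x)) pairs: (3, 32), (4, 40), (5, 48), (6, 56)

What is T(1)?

First differences: 8, 8, 8.
Level-1 differences are constant, so T has degree 1.
Fitting a degree-1 polynomial gives T(x) = 8x + 8.
Then T(1) = 16.

16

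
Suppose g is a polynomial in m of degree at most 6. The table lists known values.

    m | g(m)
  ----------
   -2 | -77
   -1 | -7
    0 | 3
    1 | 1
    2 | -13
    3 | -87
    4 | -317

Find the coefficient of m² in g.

-4

Write g(m) = am^6 + bm^5 + cm^4 + dm³ + em² + pm + q; the 7 given values yield a linear system in the 7 coefficients.
Solving, the top 2 coefficients vanish, and g(m) = -2m^4 + 4m³ - 4m² + 3.
The coefficient of m² is -4.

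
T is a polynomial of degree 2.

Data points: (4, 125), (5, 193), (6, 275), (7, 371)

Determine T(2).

31

First differences: 68, 82, 96. Second differences: 14, 14.
Level-2 differences are constant, so T has degree 2.
Fitting a degree-2 polynomial gives T(x) = 7x² + 5x - 7.
Then T(2) = 31.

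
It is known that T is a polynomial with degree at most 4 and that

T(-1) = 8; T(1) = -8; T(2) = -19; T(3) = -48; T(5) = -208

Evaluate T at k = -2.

37

Write T(k) = ak^4 + bk³ + ck² + dk + e; the 5 given values yield a linear system in the 5 coefficients.
Solving, the leading coefficient vanishes, and T(k) = -2k³ + 3k² - 6k - 3.
Then T(-2) = 37.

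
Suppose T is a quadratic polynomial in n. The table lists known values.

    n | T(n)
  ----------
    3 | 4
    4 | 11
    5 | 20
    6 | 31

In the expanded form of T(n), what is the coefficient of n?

First differences: 7, 9, 11. Second differences: 2, 2.
Level-2 differences are constant, so T has degree 2.
Fitting a degree-2 polynomial gives T(n) = n² - 5.
The coefficient of n is 0.

0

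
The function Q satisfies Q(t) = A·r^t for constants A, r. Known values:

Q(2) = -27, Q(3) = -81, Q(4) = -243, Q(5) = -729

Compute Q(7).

-6561

Consecutive ratio: -81/(-27) = 3, and -243/(-81) = 3, so r = 3.
Then A·3^2 = -27 gives A = -3, and Q(t) = -3·3^t.
Q(7) = -3·3^7 = -6561.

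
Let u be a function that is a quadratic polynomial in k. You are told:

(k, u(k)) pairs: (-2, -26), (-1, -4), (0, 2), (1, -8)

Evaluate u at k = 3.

First differences: 22, 6, -10. Second differences: -16, -16.
Level-2 differences are constant, so u has degree 2.
Fitting a degree-2 polynomial gives u(k) = -8k² - 2k + 2.
Then u(3) = -76.

-76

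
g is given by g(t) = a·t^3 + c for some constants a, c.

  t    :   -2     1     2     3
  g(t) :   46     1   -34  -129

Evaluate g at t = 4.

-314

From g(-2) = 46 and g(1) = 1: -8a + c = 46 and 1a + c = 1.
Subtracting: 9a = -45, so a = -5; then c = 46 − (-5)·(-8) = 6.
So g(t) = -5t³ + 6, and g(4) = -314.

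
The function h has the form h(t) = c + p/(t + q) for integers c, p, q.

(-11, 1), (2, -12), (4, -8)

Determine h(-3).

(h(t) − c)(t + q) = p for each data point; the three points give a linear system in c and q, then p follows.
Solving: c = -2, q = 1, p = -30, so h(t) = -2 − 30/(t + 1).
Then h(-3) = -2 − 30/(-2) = 13.

13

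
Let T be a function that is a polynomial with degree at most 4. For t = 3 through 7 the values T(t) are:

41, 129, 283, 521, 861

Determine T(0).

First differences: 88, 154, 238, 340. Second differences: 66, 84, 102. Third differences: 18, 18.
Level-3 differences are constant, so T has degree 3.
Fitting a degree-3 polynomial gives T(t) = 3t³ - 3t² - 2t - 7.
Then T(0) = -7.

-7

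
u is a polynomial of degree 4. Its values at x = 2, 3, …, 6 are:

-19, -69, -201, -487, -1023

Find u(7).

Write u(x) = ax^4 + bx³ + cx² + dx + e; the 5 given values yield a linear system in the 5 coefficients.
Solving, u(x) = -x^4 + 2x³ - 4x² - 3x + 3.
Then u(7) = -1929.

-1929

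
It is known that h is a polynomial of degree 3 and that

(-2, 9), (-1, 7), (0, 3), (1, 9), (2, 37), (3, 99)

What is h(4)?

207

First differences: -2, -4, 6, 28, 62. Second differences: -2, 10, 22, 34. Third differences: 12, 12, 12.
Level-3 differences are constant, so h has degree 3.
Fitting a degree-3 polynomial gives h(t) = 2t³ + 5t² - t + 3.
Then h(4) = 207.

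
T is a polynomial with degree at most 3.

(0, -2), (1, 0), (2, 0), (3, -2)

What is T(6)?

Write T(k) = ak³ + bk² + ck + d; the 4 given values yield a linear system in the 4 coefficients.
Solving, the leading coefficient vanishes, and T(k) = -k² + 3k - 2.
Then T(6) = -20.

-20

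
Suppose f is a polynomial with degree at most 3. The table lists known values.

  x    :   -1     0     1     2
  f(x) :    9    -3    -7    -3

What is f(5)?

57

Write f(x) = ax³ + bx² + cx + d; the 4 given values yield a linear system in the 4 coefficients.
Solving, the leading coefficient vanishes, and f(x) = 4x² - 8x - 3.
Then f(5) = 57.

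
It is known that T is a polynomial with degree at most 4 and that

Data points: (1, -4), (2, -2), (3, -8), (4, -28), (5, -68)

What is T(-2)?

Write T(m) = am^4 + bm³ + cm² + dm + e; the 5 given values yield a linear system in the 5 coefficients.
Solving, the leading coefficient vanishes, and T(m) = -m³ + 2m² + 3m - 8.
Then T(-2) = 2.

2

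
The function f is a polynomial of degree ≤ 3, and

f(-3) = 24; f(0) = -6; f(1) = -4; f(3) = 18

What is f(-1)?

Write f(x) = ax³ + bx² + cx + d; the 4 given values yield a linear system in the 4 coefficients.
Solving, the leading coefficient vanishes, and f(x) = 3x² - x - 6.
Then f(-1) = -2.

-2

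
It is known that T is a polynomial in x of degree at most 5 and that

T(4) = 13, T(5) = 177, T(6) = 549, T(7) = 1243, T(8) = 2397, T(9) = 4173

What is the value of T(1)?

First differences: 164, 372, 694, 1154, 1776. Second differences: 208, 322, 460, 622. Third differences: 114, 138, 162. Fourth differences: 24, 24.
Level-4 differences are constant, so T has degree 4.
Fitting a degree-4 polynomial gives T(x) = x^4 - 3x³ - 2x² - 4x - 3.
Then T(1) = -11.

-11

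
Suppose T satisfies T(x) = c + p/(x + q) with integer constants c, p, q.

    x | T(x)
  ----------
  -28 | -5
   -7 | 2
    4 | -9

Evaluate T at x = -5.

(T(x) − c)(x + q) = p for each data point; the three points give a linear system in c and q, then p follows.
Solving: c = -6, q = 4, p = -24, so T(x) = -6 − 24/(x + 4).
Then T(-5) = -6 − 24/(-1) = 18.

18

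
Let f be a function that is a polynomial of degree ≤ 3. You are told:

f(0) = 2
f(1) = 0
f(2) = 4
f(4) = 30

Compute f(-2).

24

Write f(n) = an³ + bn² + cn + d; the 4 given values yield a linear system in the 4 coefficients.
Solving, the leading coefficient vanishes, and f(n) = 3n² - 5n + 2.
Then f(-2) = 24.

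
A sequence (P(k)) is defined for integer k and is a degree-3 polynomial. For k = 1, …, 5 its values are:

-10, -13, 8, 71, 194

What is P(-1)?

First differences: -3, 21, 63, 123. Second differences: 24, 42, 60. Third differences: 18, 18.
Level-3 differences are constant, so P has degree 3.
Fitting a degree-3 polynomial gives P(k) = 3k³ - 6k² - 6k - 1.
Then P(-1) = -4.

-4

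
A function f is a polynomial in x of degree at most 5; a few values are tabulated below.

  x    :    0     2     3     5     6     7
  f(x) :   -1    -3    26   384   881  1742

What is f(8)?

Write f(x) = ax^5 + bx^4 + cx³ + dx² + ex + p; the 6 given values yield a linear system in the 6 coefficients.
Solving, the leading coefficient vanishes, and f(x) = x^4 - 2x³ + x² - 3x - 1.
Then f(8) = 3111.

3111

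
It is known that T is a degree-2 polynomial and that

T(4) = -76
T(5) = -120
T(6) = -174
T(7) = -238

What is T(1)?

-4

First differences: -44, -54, -64. Second differences: -10, -10.
Level-2 differences are constant, so T has degree 2.
Fitting a degree-2 polynomial gives T(k) = -5k² + k.
Then T(1) = -4.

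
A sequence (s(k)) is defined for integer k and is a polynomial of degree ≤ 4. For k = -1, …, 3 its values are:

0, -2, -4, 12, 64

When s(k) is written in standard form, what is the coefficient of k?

Write s(k) = ak^4 + bk³ + ck² + dk + e; the 5 given values yield a linear system in the 5 coefficients.
Solving, the leading coefficient vanishes, and s(k) = 3k³ - 5k - 2.
The coefficient of k is -5.

-5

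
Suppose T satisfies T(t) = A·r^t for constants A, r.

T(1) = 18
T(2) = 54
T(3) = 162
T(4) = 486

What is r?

Consecutive ratio: 54/18 = 3, and 162/54 = 3, so r = 3.
Then A·3^1 = 18 gives A = 6, and T(t) = 6·3^t.

3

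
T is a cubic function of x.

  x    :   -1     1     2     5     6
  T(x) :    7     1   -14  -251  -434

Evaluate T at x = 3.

-53

Write T(x) = ax³ + bx² + cx + d; the 5 given values yield a linear system in the 4 coefficients.
Solving, T(x) = -2x³ - x + 4.
Then T(3) = -53.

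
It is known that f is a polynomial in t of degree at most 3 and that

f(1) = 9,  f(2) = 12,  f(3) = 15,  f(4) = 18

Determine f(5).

21

First differences: 3, 3, 3.
Level-1 differences are constant, so f has degree 1.
Fitting a degree-1 polynomial gives f(t) = 3t + 6.
Then f(5) = 21.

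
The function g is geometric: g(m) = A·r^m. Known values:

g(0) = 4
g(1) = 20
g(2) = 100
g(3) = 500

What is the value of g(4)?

2500

Consecutive ratio: 20/4 = 5, and 100/20 = 5, so r = 5.
Then A·5^0 = 4 gives A = 4, and g(m) = 4·5^m.
g(4) = 4·5^4 = 2500.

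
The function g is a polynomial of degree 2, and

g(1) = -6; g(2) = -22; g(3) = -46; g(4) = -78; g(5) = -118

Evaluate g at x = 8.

First differences: -16, -24, -32, -40. Second differences: -8, -8, -8.
Level-2 differences are constant, so g has degree 2.
Fitting a degree-2 polynomial gives g(x) = -4x² - 4x + 2.
Then g(8) = -286.

-286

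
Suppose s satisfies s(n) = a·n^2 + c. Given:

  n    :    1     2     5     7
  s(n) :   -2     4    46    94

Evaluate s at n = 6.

From s(1) = -2 and s(2) = 4: 1a + c = -2 and 4a + c = 4.
Subtracting: 3a = 6, so a = 2; then c = -2 − 2·1 = -4.
So s(n) = 2n² − 4, and s(6) = 68.

68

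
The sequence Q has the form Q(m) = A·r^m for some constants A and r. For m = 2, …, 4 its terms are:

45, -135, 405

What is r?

Consecutive ratio: -135/45 = -3, and 405/(-135) = -3, so r = -3.
Then A·(-3)^2 = 45 gives A = 5, and Q(m) = 5·(-3)^m.

-3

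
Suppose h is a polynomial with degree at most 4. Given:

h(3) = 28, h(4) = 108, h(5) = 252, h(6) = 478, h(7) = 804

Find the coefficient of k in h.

Write h(k) = ak^4 + bk³ + ck² + dk + e; the 5 given values yield a linear system in the 5 coefficients.
Solving, the leading coefficient vanishes, and h(k) = 3k³ - 4k² - 3k - 8.
The coefficient of k is -3.

-3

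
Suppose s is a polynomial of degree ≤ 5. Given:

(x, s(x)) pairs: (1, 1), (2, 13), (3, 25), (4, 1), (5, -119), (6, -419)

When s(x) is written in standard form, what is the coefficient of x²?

1

First differences: 12, 12, -24, -120, -300. Second differences: 0, -36, -96, -180. Third differences: -36, -60, -84. Fourth differences: -24, -24.
Level-4 differences are constant, so s has degree 4.
Fitting a degree-4 polynomial gives s(x) = -x^4 + 4x³ + x² - 4x + 1.
The coefficient of x² is 1.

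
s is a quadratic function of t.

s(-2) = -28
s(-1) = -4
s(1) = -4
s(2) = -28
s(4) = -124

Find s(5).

Write s(t) = at² + bt + c; the 5 given values yield a linear system in the 3 coefficients.
Solving, s(t) = -8t² + 4.
Then s(5) = -196.

-196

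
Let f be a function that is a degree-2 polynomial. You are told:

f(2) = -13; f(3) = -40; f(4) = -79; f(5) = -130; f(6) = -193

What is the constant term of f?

5

Write f(t) = at² + bt + c; the 5 given values yield a linear system in the 3 coefficients.
Solving, f(t) = -6t² + 3t + 5.
The constant term is f(0) = 5.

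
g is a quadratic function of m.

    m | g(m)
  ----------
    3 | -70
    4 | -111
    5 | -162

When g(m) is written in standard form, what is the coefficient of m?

-6

Write g(m) = am² + bm + c; the 3 given values yield a linear system in the 3 coefficients.
Solving, g(m) = -5m² - 6m - 7.
The coefficient of m is -6.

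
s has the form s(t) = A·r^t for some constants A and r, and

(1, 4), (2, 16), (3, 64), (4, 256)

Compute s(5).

1024

Consecutive ratio: 16/4 = 4, and 64/16 = 4, so r = 4.
Then A·4^1 = 4 gives A = 1, and s(t) = 1·4^t.
s(5) = 1·4^5 = 1024.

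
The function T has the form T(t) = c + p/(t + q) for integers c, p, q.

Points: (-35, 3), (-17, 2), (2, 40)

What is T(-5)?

(T(t) − c)(t + q) = p for each data point; the three points give a linear system in c and q, then p follows.
Solving: c = 4, q = -1, p = 36, so T(t) = 4 + 36/(t − 1).
Then T(-5) = 4 + 36/(-6) = -2.

-2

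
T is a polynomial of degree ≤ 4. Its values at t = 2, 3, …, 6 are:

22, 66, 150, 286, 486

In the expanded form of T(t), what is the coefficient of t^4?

0

Write T(t) = at^4 + bt³ + ct² + dt + e; the 5 given values yield a linear system in the 5 coefficients.
Solving, the leading coefficient vanishes, and T(t) = 2t³ + 2t² - 4t + 6.
The coefficient of t^4 is 0.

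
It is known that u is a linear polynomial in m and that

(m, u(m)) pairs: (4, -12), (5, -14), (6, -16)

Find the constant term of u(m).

-4

First differences: -2, -2.
Level-1 differences are constant, so u has degree 1.
Fitting a degree-1 polynomial gives u(m) = -2m - 4.
The constant term is u(0) = -4.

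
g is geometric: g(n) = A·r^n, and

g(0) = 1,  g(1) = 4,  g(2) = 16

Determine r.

Consecutive ratio: 4/1 = 4, and 16/4 = 4, so r = 4.
Then A·4^0 = 1 gives A = 1, and g(n) = 1·4^n.

4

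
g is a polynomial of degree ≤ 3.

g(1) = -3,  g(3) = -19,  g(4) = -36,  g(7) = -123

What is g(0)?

-4

Write g(m) = am³ + bm² + cm + d; the 4 given values yield a linear system in the 4 coefficients.
Solving, the leading coefficient vanishes, and g(m) = -3m² + 4m - 4.
The constant term is g(0) = -4.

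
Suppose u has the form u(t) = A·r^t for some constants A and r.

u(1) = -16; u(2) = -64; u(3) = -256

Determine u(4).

Consecutive ratio: -64/(-16) = 4, and -256/(-64) = 4, so r = 4.
Then A·4^1 = -16 gives A = -4, and u(t) = -4·4^t.
u(4) = -4·4^4 = -1024.

-1024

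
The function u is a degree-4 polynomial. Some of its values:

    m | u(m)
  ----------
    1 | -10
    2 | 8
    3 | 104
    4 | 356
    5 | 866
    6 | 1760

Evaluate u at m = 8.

Write u(m) = am^4 + bm³ + cm² + dm + e; the 6 given values yield a linear system in the 5 coefficients.
Solving, u(m) = m^4 + 3m³ - 4m² - 6m - 4.
Then u(8) = 5324.

5324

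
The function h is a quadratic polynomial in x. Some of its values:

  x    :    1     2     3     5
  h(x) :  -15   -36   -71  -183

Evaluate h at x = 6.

-260

Write h(x) = ax² + bx + c; the 4 given values yield a linear system in the 3 coefficients.
Solving, h(x) = -7x² - 8.
Then h(6) = -260.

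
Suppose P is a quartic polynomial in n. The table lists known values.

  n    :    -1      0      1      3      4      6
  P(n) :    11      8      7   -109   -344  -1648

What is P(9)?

Write P(n) = an^4 + bn³ + cn² + dn + e; the 6 given values yield a linear system in the 5 coefficients.
Solving, P(n) = -n^4 - 2n³ + 2n² + 8.
Then P(9) = -7849.

-7849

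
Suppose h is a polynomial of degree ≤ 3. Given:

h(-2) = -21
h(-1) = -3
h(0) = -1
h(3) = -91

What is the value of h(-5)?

-171

Write h(m) = am³ + bm² + cm + d; the 4 given values yield a linear system in the 4 coefficients.
Solving, the leading coefficient vanishes, and h(m) = -8m² - 6m - 1.
Then h(-5) = -171.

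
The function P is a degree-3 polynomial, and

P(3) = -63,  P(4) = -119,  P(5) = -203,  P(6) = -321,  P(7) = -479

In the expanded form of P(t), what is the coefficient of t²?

-2

First differences: -56, -84, -118, -158. Second differences: -28, -34, -40. Third differences: -6, -6.
Level-3 differences are constant, so P has degree 3.
Fitting a degree-3 polynomial gives P(t) = -t³ - 2t² - 5t - 3.
The coefficient of t² is -2.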